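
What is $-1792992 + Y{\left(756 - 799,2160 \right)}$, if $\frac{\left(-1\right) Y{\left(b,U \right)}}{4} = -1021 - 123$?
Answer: $-1788416$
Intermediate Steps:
$Y{\left(b,U \right)} = 4576$ ($Y{\left(b,U \right)} = - 4 \left(-1021 - 123\right) = \left(-4\right) \left(-1144\right) = 4576$)
$-1792992 + Y{\left(756 - 799,2160 \right)} = -1792992 + 4576 = -1788416$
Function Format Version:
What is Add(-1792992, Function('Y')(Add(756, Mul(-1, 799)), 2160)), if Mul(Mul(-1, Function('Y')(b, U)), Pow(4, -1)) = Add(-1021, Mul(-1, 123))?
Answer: -1788416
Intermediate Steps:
Function('Y')(b, U) = 4576 (Function('Y')(b, U) = Mul(-4, Add(-1021, Mul(-1, 123))) = Mul(-4, Add(-1021, -123)) = Mul(-4, -1144) = 4576)
Add(-1792992, Function('Y')(Add(756, Mul(-1, 799)), 2160)) = Add(-1792992, 4576) = -1788416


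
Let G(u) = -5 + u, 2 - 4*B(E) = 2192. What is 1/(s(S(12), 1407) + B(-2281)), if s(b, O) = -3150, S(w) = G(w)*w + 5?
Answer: -2/7395 ≈ -0.00027045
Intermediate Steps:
B(E) = -1095/2 (B(E) = 1/2 - 1/4*2192 = 1/2 - 548 = -1095/2)
S(w) = 5 + w*(-5 + w) (S(w) = (-5 + w)*w + 5 = w*(-5 + w) + 5 = 5 + w*(-5 + w))
1/(s(S(12), 1407) + B(-2281)) = 1/(-3150 - 1095/2) = 1/(-7395/2) = -2/7395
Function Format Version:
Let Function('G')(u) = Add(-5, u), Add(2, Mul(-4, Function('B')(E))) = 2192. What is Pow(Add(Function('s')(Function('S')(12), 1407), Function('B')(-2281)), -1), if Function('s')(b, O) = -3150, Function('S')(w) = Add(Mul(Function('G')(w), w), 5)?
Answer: Rational(-2, 7395) ≈ -0.00027045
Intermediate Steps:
Function('B')(E) = Rational(-1095, 2) (Function('B')(E) = Add(Rational(1, 2), Mul(Rational(-1, 4), 2192)) = Add(Rational(1, 2), -548) = Rational(-1095, 2))
Function('S')(w) = Add(5, Mul(w, Add(-5, w))) (Function('S')(w) = Add(Mul(Add(-5, w), w), 5) = Add(Mul(w, Add(-5, w)), 5) = Add(5, Mul(w, Add(-5, w))))
Pow(Add(Function('s')(Function('S')(12), 1407), Function('B')(-2281)), -1) = Pow(Add(-3150, Rational(-1095, 2)), -1) = Pow(Rational(-7395, 2), -1) = Rational(-2, 7395)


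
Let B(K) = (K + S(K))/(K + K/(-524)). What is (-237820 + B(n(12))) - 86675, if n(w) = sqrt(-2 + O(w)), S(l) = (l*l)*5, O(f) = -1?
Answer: -169710361/523 + 2620*I*sqrt(3)/523 ≈ -3.2449e+5 + 8.6768*I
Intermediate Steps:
S(l) = 5*l**2 (S(l) = l**2*5 = 5*l**2)
n(w) = I*sqrt(3) (n(w) = sqrt(-2 - 1) = sqrt(-3) = I*sqrt(3))
B(K) = 524*(K + 5*K**2)/(523*K) (B(K) = (K + 5*K**2)/(K + K/(-524)) = (K + 5*K**2)/(K + K*(-1/524)) = (K + 5*K**2)/(K - K/524) = (K + 5*K**2)/((523*K/524)) = (K + 5*K**2)*(524/(523*K)) = 524*(K + 5*K**2)/(523*K))
(-237820 + B(n(12))) - 86675 = (-237820 + (524/523 + 2620*(I*sqrt(3))/523)) - 86675 = (-237820 + (524/523 + 2620*I*sqrt(3)/523)) - 86675 = (-124379336/523 + 2620*I*sqrt(3)/523) - 86675 = -169710361/523 + 2620*I*sqrt(3)/523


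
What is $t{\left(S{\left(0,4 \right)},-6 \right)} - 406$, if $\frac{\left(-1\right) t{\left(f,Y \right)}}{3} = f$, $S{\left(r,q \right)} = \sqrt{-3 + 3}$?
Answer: $-406$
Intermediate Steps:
$S{\left(r,q \right)} = 0$ ($S{\left(r,q \right)} = \sqrt{0} = 0$)
$t{\left(f,Y \right)} = - 3 f$
$t{\left(S{\left(0,4 \right)},-6 \right)} - 406 = \left(-3\right) 0 - 406 = 0 - 406 = -406$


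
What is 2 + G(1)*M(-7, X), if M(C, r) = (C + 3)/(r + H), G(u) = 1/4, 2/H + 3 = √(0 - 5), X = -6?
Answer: 125/58 - I*√5/290 ≈ 2.1552 - 0.0077106*I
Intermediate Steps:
H = 2/(-3 + I*√5) (H = 2/(-3 + √(0 - 5)) = 2/(-3 + √(-5)) = 2/(-3 + I*√5) ≈ -0.42857 - 0.31944*I)
G(u) = ¼
M(C, r) = (3 + C)/(-3/7 + r - I*√5/7) (M(C, r) = (C + 3)/(r + (-3/7 - I*√5/7)) = (3 + C)/(-3/7 + r - I*√5/7))
2 + G(1)*M(-7, X) = 2 + (7*(3 - 7)/(-3 + 7*(-6) - I*√5))/4 = 2 + (7*(-4)/(-3 - 42 - I*√5))/4 = 2 + (7*(-4)/(-45 - I*√5))/4 = 2 + (-28/(-45 - I*√5))/4 = 2 - 7/(-45 - I*√5)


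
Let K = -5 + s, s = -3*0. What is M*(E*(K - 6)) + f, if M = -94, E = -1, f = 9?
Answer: -1025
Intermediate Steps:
s = 0
K = -5 (K = -5 + 0 = -5)
M*(E*(K - 6)) + f = -(-94)*(-5 - 6) + 9 = -(-94)*(-11) + 9 = -94*11 + 9 = -1034 + 9 = -1025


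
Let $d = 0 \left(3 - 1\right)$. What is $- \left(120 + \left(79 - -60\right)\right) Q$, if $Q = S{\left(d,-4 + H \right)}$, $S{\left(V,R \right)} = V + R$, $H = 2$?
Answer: $518$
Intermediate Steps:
$d = 0$ ($d = 0 \cdot 2 = 0$)
$S{\left(V,R \right)} = R + V$
$Q = -2$ ($Q = \left(-4 + 2\right) + 0 = -2 + 0 = -2$)
$- \left(120 + \left(79 - -60\right)\right) Q = - \left(120 + \left(79 - -60\right)\right) \left(-2\right) = - \left(120 + \left(79 + 60\right)\right) \left(-2\right) = - \left(120 + 139\right) \left(-2\right) = - 259 \left(-2\right) = \left(-1\right) \left(-518\right) = 518$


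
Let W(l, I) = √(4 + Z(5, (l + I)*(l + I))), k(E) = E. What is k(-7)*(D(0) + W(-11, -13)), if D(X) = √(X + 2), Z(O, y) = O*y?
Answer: -14*√721 - 7*√2 ≈ -385.82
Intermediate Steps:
W(l, I) = √(4 + 5*(I + l)²) (W(l, I) = √(4 + 5*((l + I)*(l + I))) = √(4 + 5*((I + l)*(I + l))) = √(4 + 5*(I + l)²))
D(X) = √(2 + X)
k(-7)*(D(0) + W(-11, -13)) = -7*(√(2 + 0) + √(4 + 5*(-13 - 11)²)) = -7*(√2 + √(4 + 5*(-24)²)) = -7*(√2 + √(4 + 5*576)) = -7*(√2 + √(4 + 2880)) = -7*(√2 + √2884) = -7*(√2 + 2*√721) = -14*√721 - 7*√2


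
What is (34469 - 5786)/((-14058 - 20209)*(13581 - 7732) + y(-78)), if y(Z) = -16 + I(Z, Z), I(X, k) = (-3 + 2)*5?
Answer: -28683/200427704 ≈ -0.00014311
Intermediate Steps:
I(X, k) = -5 (I(X, k) = -1*5 = -5)
y(Z) = -21 (y(Z) = -16 - 5 = -21)
(34469 - 5786)/((-14058 - 20209)*(13581 - 7732) + y(-78)) = (34469 - 5786)/((-14058 - 20209)*(13581 - 7732) - 21) = 28683/(-34267*5849 - 21) = 28683/(-200427683 - 21) = 28683/(-200427704) = 28683*(-1/200427704) = -28683/200427704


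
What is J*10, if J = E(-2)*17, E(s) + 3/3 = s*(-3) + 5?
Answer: 1700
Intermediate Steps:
E(s) = 4 - 3*s (E(s) = -1 + (s*(-3) + 5) = -1 + (-3*s + 5) = -1 + (5 - 3*s) = 4 - 3*s)
J = 170 (J = (4 - 3*(-2))*17 = (4 + 6)*17 = 10*17 = 170)
J*10 = 170*10 = 1700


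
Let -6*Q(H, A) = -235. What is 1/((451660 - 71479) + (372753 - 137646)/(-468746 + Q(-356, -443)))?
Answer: 2812241/1069159184979 ≈ 2.6303e-6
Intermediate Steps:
Q(H, A) = 235/6 (Q(H, A) = -⅙*(-235) = 235/6)
1/((451660 - 71479) + (372753 - 137646)/(-468746 + Q(-356, -443))) = 1/((451660 - 71479) + (372753 - 137646)/(-468746 + 235/6)) = 1/(380181 + 235107/(-2812241/6)) = 1/(380181 + 235107*(-6/2812241)) = 1/(380181 - 1410642/2812241) = 1/(1069159184979/2812241) = 2812241/1069159184979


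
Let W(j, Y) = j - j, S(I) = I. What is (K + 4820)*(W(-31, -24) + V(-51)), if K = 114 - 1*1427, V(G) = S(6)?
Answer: 21042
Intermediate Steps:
W(j, Y) = 0
V(G) = 6
K = -1313 (K = 114 - 1427 = -1313)
(K + 4820)*(W(-31, -24) + V(-51)) = (-1313 + 4820)*(0 + 6) = 3507*6 = 21042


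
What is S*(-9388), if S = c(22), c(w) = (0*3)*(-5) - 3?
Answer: 28164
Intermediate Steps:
c(w) = -3 (c(w) = 0*(-5) - 3 = 0 - 3 = -3)
S = -3
S*(-9388) = -3*(-9388) = 28164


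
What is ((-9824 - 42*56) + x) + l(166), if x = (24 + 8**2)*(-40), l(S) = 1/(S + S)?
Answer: -5211071/332 ≈ -15696.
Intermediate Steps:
l(S) = 1/(2*S)
x = -3520 (x = (24 + 64)*(-40) = 88*(-40) = -3520)
((-9824 - 42*56) + x) + l(166) = ((-9824 - 42*56) - 3520) + (1/2)/166 = ((-9824 - 1*2352) - 3520) + (1/2)*(1/166) = ((-9824 - 2352) - 3520) + 1/332 = (-12176 - 3520) + 1/332 = -15696 + 1/332 = -5211071/332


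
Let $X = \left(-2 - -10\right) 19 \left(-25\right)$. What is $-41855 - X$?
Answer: $-38055$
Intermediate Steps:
$X = -3800$ ($X = \left(-2 + 10\right) 19 \left(-25\right) = 8 \cdot 19 \left(-25\right) = 152 \left(-25\right) = -3800$)
$-41855 - X = -41855 - -3800 = -41855 + 3800 = -38055$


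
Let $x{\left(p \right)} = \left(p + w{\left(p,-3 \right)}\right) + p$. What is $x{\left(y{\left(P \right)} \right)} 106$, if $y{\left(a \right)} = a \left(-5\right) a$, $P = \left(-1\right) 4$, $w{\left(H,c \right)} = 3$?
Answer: $-16642$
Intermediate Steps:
$P = -4$
$y{\left(a \right)} = - 5 a^{2}$ ($y{\left(a \right)} = - 5 a a = - 5 a^{2}$)
$x{\left(p \right)} = 3 + 2 p$ ($x{\left(p \right)} = \left(p + 3\right) + p = \left(3 + p\right) + p = 3 + 2 p$)
$x{\left(y{\left(P \right)} \right)} 106 = \left(3 + 2 \left(- 5 \left(-4\right)^{2}\right)\right) 106 = \left(3 + 2 \left(\left(-5\right) 16\right)\right) 106 = \left(3 + 2 \left(-80\right)\right) 106 = \left(3 - 160\right) 106 = \left(-157\right) 106 = -16642$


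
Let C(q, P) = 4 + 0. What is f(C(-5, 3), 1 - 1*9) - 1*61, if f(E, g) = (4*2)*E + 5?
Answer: -24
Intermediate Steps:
C(q, P) = 4
f(E, g) = 5 + 8*E (f(E, g) = 8*E + 5 = 5 + 8*E)
f(C(-5, 3), 1 - 1*9) - 1*61 = (5 + 8*4) - 1*61 = (5 + 32) - 61 = 37 - 61 = -24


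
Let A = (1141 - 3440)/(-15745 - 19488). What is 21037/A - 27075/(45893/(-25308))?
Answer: 3235549431223/9591637 ≈ 3.3733e+5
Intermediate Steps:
A = 209/3203 (A = -2299/(-35233) = -2299*(-1/35233) = 209/3203 ≈ 0.065251)
21037/A - 27075/(45893/(-25308)) = 21037/(209/3203) - 27075/(45893/(-25308)) = 21037*(3203/209) - 27075/(45893*(-1/25308)) = 67381511/209 - 27075/(-45893/25308) = 67381511/209 - 27075*(-25308/45893) = 67381511/209 + 685214100/45893 = 3235549431223/9591637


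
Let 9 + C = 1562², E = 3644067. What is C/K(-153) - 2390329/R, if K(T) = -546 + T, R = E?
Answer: -988065894324/283022537 ≈ -3491.1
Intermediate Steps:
R = 3644067
C = 2439835 (C = -9 + 1562² = -9 + 2439844 = 2439835)
C/K(-153) - 2390329/R = 2439835/(-546 - 153) - 2390329/3644067 = 2439835/(-699) - 2390329*1/3644067 = 2439835*(-1/699) - 2390329/3644067 = -2439835/699 - 2390329/3644067 = -988065894324/283022537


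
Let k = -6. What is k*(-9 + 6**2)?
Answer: -162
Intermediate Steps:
k*(-9 + 6**2) = -6*(-9 + 6**2) = -6*(-9 + 36) = -6*27 = -162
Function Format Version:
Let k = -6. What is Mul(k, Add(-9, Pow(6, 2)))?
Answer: -162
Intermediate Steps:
Mul(k, Add(-9, Pow(6, 2))) = Mul(-6, Add(-9, Pow(6, 2))) = Mul(-6, Add(-9, 36)) = Mul(-6, 27) = -162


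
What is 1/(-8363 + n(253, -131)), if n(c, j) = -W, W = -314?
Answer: -1/8049 ≈ -0.00012424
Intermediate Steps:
n(c, j) = 314 (n(c, j) = -1*(-314) = 314)
1/(-8363 + n(253, -131)) = 1/(-8363 + 314) = 1/(-8049) = -1/8049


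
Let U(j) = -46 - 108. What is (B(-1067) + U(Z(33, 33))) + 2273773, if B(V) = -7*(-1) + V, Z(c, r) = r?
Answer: 2272559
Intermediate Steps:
U(j) = -154
B(V) = 7 + V
(B(-1067) + U(Z(33, 33))) + 2273773 = ((7 - 1067) - 154) + 2273773 = (-1060 - 154) + 2273773 = -1214 + 2273773 = 2272559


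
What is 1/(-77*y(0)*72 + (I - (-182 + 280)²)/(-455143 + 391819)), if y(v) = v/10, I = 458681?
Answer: -63324/449077 ≈ -0.14101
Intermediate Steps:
y(v) = v/10 (y(v) = v*(⅒) = v/10)
1/(-77*y(0)*72 + (I - (-182 + 280)²)/(-455143 + 391819)) = 1/(-77*0/10*72 + (458681 - (-182 + 280)²)/(-455143 + 391819)) = 1/(-77*0*72 + (458681 - 1*98²)/(-63324)) = 1/(0*72 + (458681 - 1*9604)*(-1/63324)) = 1/(0 + (458681 - 9604)*(-1/63324)) = 1/(0 + 449077*(-1/63324)) = 1/(0 - 449077/63324) = 1/(-449077/63324) = -63324/449077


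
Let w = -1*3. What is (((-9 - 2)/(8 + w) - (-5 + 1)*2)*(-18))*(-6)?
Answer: 3132/5 ≈ 626.40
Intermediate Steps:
w = -3
(((-9 - 2)/(8 + w) - (-5 + 1)*2)*(-18))*(-6) = (((-9 - 2)/(8 - 3) - (-5 + 1)*2)*(-18))*(-6) = ((-11/5 - (-4)*2)*(-18))*(-6) = ((-11*⅕ - 1*(-8))*(-18))*(-6) = ((-11/5 + 8)*(-18))*(-6) = ((29/5)*(-18))*(-6) = -522/5*(-6) = 3132/5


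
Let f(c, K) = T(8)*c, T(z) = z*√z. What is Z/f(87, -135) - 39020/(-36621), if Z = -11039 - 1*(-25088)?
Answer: 39020/36621 + 4683*√2/928 ≈ 8.2021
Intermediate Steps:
T(z) = z^(3/2)
f(c, K) = 16*c*√2 (f(c, K) = 8^(3/2)*c = (16*√2)*c = 16*c*√2)
Z = 14049 (Z = -11039 + 25088 = 14049)
Z/f(87, -135) - 39020/(-36621) = 14049/((16*87*√2)) - 39020/(-36621) = 14049/((1392*√2)) - 39020*(-1/36621) = 14049*(√2/2784) + 39020/36621 = 4683*√2/928 + 39020/36621 = 39020/36621 + 4683*√2/928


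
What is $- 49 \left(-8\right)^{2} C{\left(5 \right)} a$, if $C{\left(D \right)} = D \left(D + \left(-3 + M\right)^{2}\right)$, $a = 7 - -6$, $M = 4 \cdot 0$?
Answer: $-2853760$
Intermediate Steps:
$M = 0$
$a = 13$ ($a = 7 + 6 = 13$)
$C{\left(D \right)} = D \left(9 + D\right)$ ($C{\left(D \right)} = D \left(D + \left(-3 + 0\right)^{2}\right) = D \left(D + \left(-3\right)^{2}\right) = D \left(D + 9\right) = D \left(9 + D\right)$)
$- 49 \left(-8\right)^{2} C{\left(5 \right)} a = - 49 \left(-8\right)^{2} \cdot 5 \left(9 + 5\right) 13 = \left(-49\right) 64 \cdot 5 \cdot 14 \cdot 13 = - 3136 \cdot 70 \cdot 13 = \left(-3136\right) 910 = -2853760$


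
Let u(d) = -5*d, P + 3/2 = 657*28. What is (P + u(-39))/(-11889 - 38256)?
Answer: -12393/33430 ≈ -0.37072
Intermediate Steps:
P = 36789/2 (P = -3/2 + 657*28 = -3/2 + 18396 = 36789/2 ≈ 18395.)
(P + u(-39))/(-11889 - 38256) = (36789/2 - 5*(-39))/(-11889 - 38256) = (36789/2 + 195)/(-50145) = (37179/2)*(-1/50145) = -12393/33430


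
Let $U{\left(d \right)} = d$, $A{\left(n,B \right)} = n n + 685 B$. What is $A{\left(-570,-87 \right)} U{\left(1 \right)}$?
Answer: $265305$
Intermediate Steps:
$A{\left(n,B \right)} = n^{2} + 685 B$
$A{\left(-570,-87 \right)} U{\left(1 \right)} = \left(\left(-570\right)^{2} + 685 \left(-87\right)\right) 1 = \left(324900 - 59595\right) 1 = 265305 \cdot 1 = 265305$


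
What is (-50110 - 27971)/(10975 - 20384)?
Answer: 78081/9409 ≈ 8.2985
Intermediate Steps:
(-50110 - 27971)/(10975 - 20384) = -78081/(-9409) = -78081*(-1/9409) = 78081/9409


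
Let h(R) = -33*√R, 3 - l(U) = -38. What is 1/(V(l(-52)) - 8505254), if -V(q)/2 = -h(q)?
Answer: -4252627/36169672712960 + 33*√41/36169672712960 ≈ -1.1757e-7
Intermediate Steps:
l(U) = 41 (l(U) = 3 - 1*(-38) = 3 + 38 = 41)
V(q) = -66*√q (V(q) = -(-2)*(-33*√q) = -66*√q)
1/(V(l(-52)) - 8505254) = 1/(-66*√41 - 8505254) = 1/(-8505254 - 66*√41)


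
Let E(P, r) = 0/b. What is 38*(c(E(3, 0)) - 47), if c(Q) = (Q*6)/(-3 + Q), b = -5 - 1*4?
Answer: -1786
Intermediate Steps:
b = -9 (b = -5 - 4 = -9)
E(P, r) = 0 (E(P, r) = 0/(-9) = 0*(-1/9) = 0)
c(Q) = 6*Q/(-3 + Q) (c(Q) = (6*Q)/(-3 + Q) = 6*Q/(-3 + Q))
38*(c(E(3, 0)) - 47) = 38*(6*0/(-3 + 0) - 47) = 38*(6*0/(-3) - 47) = 38*(6*0*(-1/3) - 47) = 38*(0 - 47) = 38*(-47) = -1786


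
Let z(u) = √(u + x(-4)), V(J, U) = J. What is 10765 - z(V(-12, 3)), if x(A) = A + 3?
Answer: 10765 - I*√13 ≈ 10765.0 - 3.6056*I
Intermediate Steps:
x(A) = 3 + A
z(u) = √(-1 + u) (z(u) = √(u + (3 - 4)) = √(u - 1) = √(-1 + u))
10765 - z(V(-12, 3)) = 10765 - √(-1 - 12) = 10765 - √(-13) = 10765 - I*√13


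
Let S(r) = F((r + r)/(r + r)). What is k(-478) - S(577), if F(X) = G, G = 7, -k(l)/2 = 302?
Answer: -611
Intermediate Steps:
k(l) = -604 (k(l) = -2*302 = -604)
F(X) = 7
S(r) = 7
k(-478) - S(577) = -604 - 1*7 = -604 - 7 = -611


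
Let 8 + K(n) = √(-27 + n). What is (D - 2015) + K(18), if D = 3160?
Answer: 1137 + 3*I ≈ 1137.0 + 3.0*I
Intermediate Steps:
K(n) = -8 + √(-27 + n)
(D - 2015) + K(18) = (3160 - 2015) + (-8 + √(-27 + 18)) = 1145 + (-8 + √(-9)) = 1145 + (-8 + 3*I) = 1137 + 3*I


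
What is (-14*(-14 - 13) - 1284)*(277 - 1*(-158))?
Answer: -394110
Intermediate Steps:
(-14*(-14 - 13) - 1284)*(277 - 1*(-158)) = (-14*(-27) - 1284)*(277 + 158) = (378 - 1284)*435 = -906*435 = -394110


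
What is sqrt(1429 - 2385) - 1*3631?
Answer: -3631 + 2*I*sqrt(239) ≈ -3631.0 + 30.919*I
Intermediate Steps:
sqrt(1429 - 2385) - 1*3631 = sqrt(-956) - 3631 = 2*I*sqrt(239) - 3631 = -3631 + 2*I*sqrt(239)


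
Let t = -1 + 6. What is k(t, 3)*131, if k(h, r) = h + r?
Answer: 1048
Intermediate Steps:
t = 5
k(t, 3)*131 = (5 + 3)*131 = 8*131 = 1048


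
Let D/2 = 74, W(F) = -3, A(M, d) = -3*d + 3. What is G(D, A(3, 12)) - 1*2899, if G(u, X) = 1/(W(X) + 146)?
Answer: -414556/143 ≈ -2899.0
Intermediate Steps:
A(M, d) = 3 - 3*d
D = 148 (D = 2*74 = 148)
G(u, X) = 1/143 (G(u, X) = 1/(-3 + 146) = 1/143)
G(D, A(3, 12)) - 1*2899 = 1/143 - 1*2899 = 1/143 - 2899 = -414556/143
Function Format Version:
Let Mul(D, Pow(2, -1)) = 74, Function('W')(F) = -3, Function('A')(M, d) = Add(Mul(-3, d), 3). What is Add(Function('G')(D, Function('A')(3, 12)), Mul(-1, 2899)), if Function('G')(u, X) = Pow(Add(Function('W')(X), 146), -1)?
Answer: Rational(-414556, 143) ≈ -2899.0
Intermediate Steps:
Function('A')(M, d) = Add(3, Mul(-3, d))
D = 148 (D = Mul(2, 74) = 148)
Function('G')(u, X) = Rational(1, 143) (Function('G')(u, X) = Pow(Add(-3, 146), -1) = Pow(143, -1) = Rational(1, 143))
Add(Function('G')(D, Function('A')(3, 12)), Mul(-1, 2899)) = Add(Rational(1, 143), Mul(-1, 2899)) = Add(Rational(1, 143), -2899) = Rational(-414556, 143)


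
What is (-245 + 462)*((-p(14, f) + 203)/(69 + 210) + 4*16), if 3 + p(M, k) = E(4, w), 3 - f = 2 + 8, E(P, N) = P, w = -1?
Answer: 126406/9 ≈ 14045.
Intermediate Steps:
f = -7 (f = 3 - (2 + 8) = 3 - 1*10 = 3 - 10 = -7)
p(M, k) = 1 (p(M, k) = -3 + 4 = 1)
(-245 + 462)*((-p(14, f) + 203)/(69 + 210) + 4*16) = (-245 + 462)*((-1*1 + 203)/(69 + 210) + 4*16) = 217*((-1 + 203)/279 + 64) = 217*(202*(1/279) + 64) = 217*(202/279 + 64) = 217*(18058/279) = 126406/9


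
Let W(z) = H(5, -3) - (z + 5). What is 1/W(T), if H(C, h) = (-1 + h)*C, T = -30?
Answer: 1/5 ≈ 0.20000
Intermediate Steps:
H(C, h) = C*(-1 + h)
W(z) = -25 - z (W(z) = 5*(-1 - 3) - (z + 5) = 5*(-4) - (5 + z) = -20 + (-5 - z) = -25 - z)
1/W(T) = 1/(-25 - 1*(-30)) = 1/(-25 + 30) = 1/5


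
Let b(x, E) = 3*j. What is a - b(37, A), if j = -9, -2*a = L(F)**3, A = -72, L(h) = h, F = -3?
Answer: 81/2 ≈ 40.500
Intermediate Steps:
a = 27/2 (a = -1/2*(-3)**3 = -1/2*(-27) = 27/2 ≈ 13.500)
b(x, E) = -27 (b(x, E) = 3*(-9) = -27)
a - b(37, A) = 27/2 - 1*(-27) = 27/2 + 27 = 81/2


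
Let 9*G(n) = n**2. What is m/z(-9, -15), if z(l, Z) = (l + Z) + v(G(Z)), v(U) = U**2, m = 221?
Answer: 221/601 ≈ 0.36772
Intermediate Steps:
G(n) = n**2/9
z(l, Z) = Z + l + Z**4/81 (z(l, Z) = (l + Z) + (Z**2/9)**2 = (Z + l) + Z**4/81 = Z + l + Z**4/81)
m/z(-9, -15) = 221/(-15 - 9 + (1/81)*(-15)**4) = 221/(-15 - 9 + (1/81)*50625) = 221/(-15 - 9 + 625) = 221/601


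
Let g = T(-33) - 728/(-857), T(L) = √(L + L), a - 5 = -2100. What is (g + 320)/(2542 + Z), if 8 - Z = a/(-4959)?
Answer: 1363566312/10835355235 + 4959*I*√66/12643355 ≈ 0.12584 + 0.0031864*I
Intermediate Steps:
a = -2095 (a = 5 - 2100 = -2095)
T(L) = √2*√L (T(L) = √(2*L) = √2*√L)
Z = 37577/4959 (Z = 8 - (-2095)/(-4959) = 8 - (-2095)*(-1)/4959 = 8 - 1*2095/4959 = 8 - 2095/4959 = 37577/4959 ≈ 7.5775)
g = 728/857 + I*√66 (g = √2*√(-33) - 728/(-857) = √2*(I*√33) - 728*(-1)/857 = I*√66 - 1*(-728/857) = I*√66 + 728/857 = 728/857 + I*√66 ≈ 0.84947 + 8.124*I)
(g + 320)/(2542 + Z) = ((728/857 + I*√66) + 320)/(2542 + 37577/4959) = (274968/857 + I*√66)/(12643355/4959) = (274968/857 + I*√66)*(4959/12643355) = 1363566312/10835355235 + 4959*I*√66/12643355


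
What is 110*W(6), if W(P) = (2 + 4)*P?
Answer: 3960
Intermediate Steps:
W(P) = 6*P
110*W(6) = 110*(6*6) = 110*36 = 3960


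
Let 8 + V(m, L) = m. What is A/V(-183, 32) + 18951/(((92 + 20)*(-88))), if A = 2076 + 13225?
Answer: -154426297/1882496 ≈ -82.033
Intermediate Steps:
V(m, L) = -8 + m
A = 15301
A/V(-183, 32) + 18951/(((92 + 20)*(-88))) = 15301/(-8 - 183) + 18951/(((92 + 20)*(-88))) = 15301/(-191) + 18951/((112*(-88))) = 15301*(-1/191) + 18951/(-9856) = -15301/191 + 18951*(-1/9856) = -15301/191 - 18951/9856 = -154426297/1882496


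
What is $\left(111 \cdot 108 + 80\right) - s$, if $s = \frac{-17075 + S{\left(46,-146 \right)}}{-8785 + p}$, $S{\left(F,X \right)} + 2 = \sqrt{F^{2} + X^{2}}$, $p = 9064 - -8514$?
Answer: $\frac{106131001}{8793} - \frac{2 \sqrt{5858}}{8793} \approx 12070.0$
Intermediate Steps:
$p = 17578$ ($p = 9064 + 8514 = 17578$)
$S{\left(F,X \right)} = -2 + \sqrt{F^{2} + X^{2}}$
$s = - \frac{17077}{8793} + \frac{2 \sqrt{5858}}{8793}$ ($s = \frac{-17075 - \left(2 - \sqrt{46^{2} + \left(-146\right)^{2}}\right)}{-8785 + 17578} = \frac{-17075 - \left(2 - \sqrt{2116 + 21316}\right)}{8793} = \left(-17075 - \left(2 - \sqrt{23432}\right)\right) \frac{1}{8793} = \left(-17075 - \left(2 - 2 \sqrt{5858}\right)\right) \frac{1}{8793} = \left(-17077 + 2 \sqrt{5858}\right) \frac{1}{8793} = - \frac{17077}{8793} + \frac{2 \sqrt{5858}}{8793} \approx -1.9247$)
$\left(111 \cdot 108 + 80\right) - s = \left(111 \cdot 108 + 80\right) - \left(- \frac{17077}{8793} + \frac{2 \sqrt{5858}}{8793}\right) = \left(11988 + 80\right) + \left(\frac{17077}{8793} - \frac{2 \sqrt{5858}}{8793}\right) = 12068 + \left(\frac{17077}{8793} - \frac{2 \sqrt{5858}}{8793}\right) = \frac{106131001}{8793} - \frac{2 \sqrt{5858}}{8793}$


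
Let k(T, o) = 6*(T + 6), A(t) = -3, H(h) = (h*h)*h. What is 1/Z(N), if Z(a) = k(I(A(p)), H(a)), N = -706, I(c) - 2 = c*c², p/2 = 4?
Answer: -1/114 ≈ -0.0087719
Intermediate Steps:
p = 8 (p = 2*4 = 8)
H(h) = h³ (H(h) = h²*h = h³)
I(c) = 2 + c³ (I(c) = 2 + c*c² = 2 + c³)
k(T, o) = 36 + 6*T (k(T, o) = 6*(6 + T) = 36 + 6*T)
Z(a) = -114 (Z(a) = 36 + 6*(2 + (-3)³) = 36 + 6*(2 - 27) = 36 + 6*(-25) = 36 - 150 = -114)
1/Z(N) = 1/(-114) = -1/114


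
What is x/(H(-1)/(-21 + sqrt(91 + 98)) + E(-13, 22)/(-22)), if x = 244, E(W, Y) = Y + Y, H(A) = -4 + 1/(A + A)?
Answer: -44408/289 - 1464*sqrt(21)/289 ≈ -176.88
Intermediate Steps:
H(A) = -4 + 1/(2*A)
E(W, Y) = 2*Y
x/(H(-1)/(-21 + sqrt(91 + 98)) + E(-13, 22)/(-22)) = 244/((-4 + (1/2)/(-1))/(-21 + sqrt(91 + 98)) + (2*22)/(-22)) = 244/((-4 + (1/2)*(-1))/(-21 + sqrt(189)) + 44*(-1/22)) = 244/((-4 - 1/2)/(-21 + 3*sqrt(21)) - 2) = 244/(-9/(2*(-21 + 3*sqrt(21))) - 2) = 244/(-2 - 9/(2*(-21 + 3*sqrt(21))))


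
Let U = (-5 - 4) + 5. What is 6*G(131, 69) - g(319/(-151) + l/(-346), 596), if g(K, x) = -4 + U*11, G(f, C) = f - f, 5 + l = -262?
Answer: 48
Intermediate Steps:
l = -267 (l = -5 - 262 = -267)
U = -4 (U = -9 + 5 = -4)
G(f, C) = 0
g(K, x) = -48 (g(K, x) = -4 - 4*11 = -4 - 44 = -48)
6*G(131, 69) - g(319/(-151) + l/(-346), 596) = 6*0 - 1*(-48) = 0 + 48 = 48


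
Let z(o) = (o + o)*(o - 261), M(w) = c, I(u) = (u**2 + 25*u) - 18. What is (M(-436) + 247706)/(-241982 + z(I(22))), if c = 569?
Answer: 248275/1292178 ≈ 0.19214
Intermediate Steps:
I(u) = -18 + u**2 + 25*u
M(w) = 569
z(o) = 2*o*(-261 + o) (z(o) = (2*o)*(-261 + o) = 2*o*(-261 + o))
(M(-436) + 247706)/(-241982 + z(I(22))) = (569 + 247706)/(-241982 + 2*(-18 + 22**2 + 25*22)*(-261 + (-18 + 22**2 + 25*22))) = 248275/(-241982 + 2*(-18 + 484 + 550)*(-261 + (-18 + 484 + 550))) = 248275/(-241982 + 2*1016*(-261 + 1016)) = 248275/(-241982 + 2*1016*755) = 248275/(-241982 + 1534160) = 248275/1292178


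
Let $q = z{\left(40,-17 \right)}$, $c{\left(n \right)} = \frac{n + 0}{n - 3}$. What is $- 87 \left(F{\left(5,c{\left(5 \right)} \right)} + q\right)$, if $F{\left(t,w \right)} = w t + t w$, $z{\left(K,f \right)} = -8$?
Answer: $-1479$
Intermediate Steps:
$c{\left(n \right)} = \frac{n}{-3 + n}$
$q = -8$
$F{\left(t,w \right)} = 2 t w$ ($F{\left(t,w \right)} = t w + t w = 2 t w$)
$- 87 \left(F{\left(5,c{\left(5 \right)} \right)} + q\right) = - 87 \left(2 \cdot 5 \frac{5}{-3 + 5} - 8\right) = - 87 \left(2 \cdot 5 \cdot \frac{5}{2} - 8\right) = - 87 \left(25 - 8\right) = \left(-87\right) 17 = -1479$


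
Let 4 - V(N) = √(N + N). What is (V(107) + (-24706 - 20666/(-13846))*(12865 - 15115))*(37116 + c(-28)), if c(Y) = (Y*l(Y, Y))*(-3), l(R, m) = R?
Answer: 13377742170479688/6923 - 34764*√214 ≈ 1.9324e+12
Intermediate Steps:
c(Y) = -3*Y² (c(Y) = (Y*Y)*(-3) = Y²*(-3) = -3*Y²)
V(N) = 4 - √2*√N (V(N) = 4 - √(N + N) = 4 - √(2*N) = 4 - √2*√N)
(V(107) + (-24706 - 20666/(-13846))*(12865 - 15115))*(37116 + c(-28)) = ((4 - √2*√107) + (-24706 - 20666/(-13846))*(12865 - 15115))*(37116 - 3*(-28)²) = ((4 - √214) + (-24706 - 20666*(-1/13846))*(-2250))*(37116 - 3*784) = ((4 - √214) + (-24706 + 10333/6923)*(-2250))*(37116 - 2352) = ((4 - √214) - 171029305/6923*(-2250))*34764 = ((4 - √214) + 384815936250/6923)*34764 = (384815963942/6923 - √214)*34764 = 13377742170479688/6923 - 34764*√214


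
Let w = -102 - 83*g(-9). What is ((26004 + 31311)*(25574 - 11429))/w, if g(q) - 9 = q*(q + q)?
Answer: -54048045/953 ≈ -56714.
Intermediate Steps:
g(q) = 9 + 2*q² (g(q) = 9 + q*(q + q) = 9 + q*(2*q) = 9 + 2*q²)
w = -14295 (w = -102 - 83*(9 + 2*(-9)²) = -102 - 83*(9 + 2*81) = -102 - 83*(9 + 162) = -102 - 83*171 = -102 - 14193 = -14295)
((26004 + 31311)*(25574 - 11429))/w = ((26004 + 31311)*(25574 - 11429))/(-14295) = (57315*14145)*(-1/14295) = 810720675*(-1/14295) = -54048045/953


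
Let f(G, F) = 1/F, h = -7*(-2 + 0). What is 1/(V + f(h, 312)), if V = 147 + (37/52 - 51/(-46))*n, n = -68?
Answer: 7176/166679 ≈ 0.043053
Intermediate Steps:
h = 14 (h = -7*(-2) = 14)
V = 6944/299 (V = 147 + (37/52 - 51/(-46))*(-68) = 147 + (37*(1/52) - 51*(-1/46))*(-68) = 147 + (37/52 + 51/46)*(-68) = 147 + (2177/1196)*(-68) = 147 - 37009/299 = 6944/299 ≈ 23.224)
1/(V + f(h, 312)) = 1/(6944/299 + 1/312) = 1/(166679/7176) = 7176/166679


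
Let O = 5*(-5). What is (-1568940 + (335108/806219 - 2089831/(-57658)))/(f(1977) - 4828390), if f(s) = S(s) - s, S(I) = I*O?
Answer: 72930432653415827/226837009622938784 ≈ 0.32151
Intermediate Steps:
O = -25
S(I) = -25*I (S(I) = I*(-25) = -25*I)
f(s) = -26*s (f(s) = -25*s - s = -26*s)
(-1568940 + (335108/806219 - 2089831/(-57658)))/(f(1977) - 4828390) = (-1568940 + (335108/806219 - 2089831/(-57658)))/(-26*1977 - 4828390) = (-1568940 + (335108*(1/806219) - 2089831*(-1/57658)))/(-51402 - 4828390) = (-1568940 + (335108/806219 + 2089831/57658))/(-4879792) = (-1568940 + 1704183116053/46484975102)*(-1/4879792) = -72930432653415827/46484975102*(-1/4879792) = 72930432653415827/226837009622938784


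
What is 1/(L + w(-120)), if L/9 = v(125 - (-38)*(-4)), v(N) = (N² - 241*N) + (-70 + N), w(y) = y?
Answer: 1/64131 ≈ 1.5593e-5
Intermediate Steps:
v(N) = -70 + N² - 240*N
L = 64251 (L = 9*(-70 + (125 - (-38)*(-4))² - 240*(125 - (-38)*(-4))) = 9*(-70 + (125 - 1*152)² - 240*(125 - 1*152)) = 9*(-70 + (125 - 152)² - 240*(125 - 152)) = 9*(-70 + (-27)² - 240*(-27)) = 9*(-70 + 729 + 6480) = 9*7139 = 64251)
1/(L + w(-120)) = 1/(64251 - 120) = 1/64131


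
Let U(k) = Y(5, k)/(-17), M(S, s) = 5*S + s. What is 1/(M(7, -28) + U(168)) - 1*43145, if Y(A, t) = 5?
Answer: -4918513/114 ≈ -43145.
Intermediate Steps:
M(S, s) = s + 5*S
U(k) = -5/17 (U(k) = 5/(-17) = 5*(-1/17) = -5/17)
1/(M(7, -28) + U(168)) - 1*43145 = 1/((-28 + 5*7) - 5/17) - 1*43145 = 1/((-28 + 35) - 5/17) - 43145 = 1/(7 - 5/17) - 43145 = 1/(114/17) - 43145 = 17/114 - 43145 = -4918513/114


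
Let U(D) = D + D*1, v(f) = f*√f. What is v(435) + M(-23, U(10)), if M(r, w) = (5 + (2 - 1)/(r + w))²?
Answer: 196/9 + 435*√435 ≈ 9094.4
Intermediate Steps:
v(f) = f^(3/2)
U(D) = 2*D (U(D) = D + D = 2*D)
M(r, w) = (5 + 1/(r + w))²
v(435) + M(-23, U(10)) = 435^(3/2) + (1 + 5*(-23) + 5*(2*10))²/(-23 + 2*10)² = 435*√435 + (1 - 115 + 5*20)²/(-23 + 20)² = 435*√435 + (1 - 115 + 100)²/(-3)² = 435*√435 + (⅑)*(-14)² = 435*√435 + (⅑)*196 = 435*√435 + 196/9 = 196/9 + 435*√435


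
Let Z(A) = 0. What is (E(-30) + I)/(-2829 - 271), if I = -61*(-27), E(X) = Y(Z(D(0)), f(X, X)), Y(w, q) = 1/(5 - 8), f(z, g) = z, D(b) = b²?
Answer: -247/465 ≈ -0.53118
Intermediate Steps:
Y(w, q) = -⅓ (Y(w, q) = 1/(-3) = -⅓)
E(X) = -⅓
I = 1647
(E(-30) + I)/(-2829 - 271) = (-⅓ + 1647)/(-2829 - 271) = (4940/3)/(-3100) = (4940/3)*(-1/3100) = -247/465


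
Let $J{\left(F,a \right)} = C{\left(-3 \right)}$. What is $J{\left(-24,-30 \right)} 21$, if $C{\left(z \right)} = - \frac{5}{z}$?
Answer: $35$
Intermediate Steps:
$J{\left(F,a \right)} = \frac{5}{3}$ ($J{\left(F,a \right)} = - \frac{5}{-3} = \left(-5\right) \left(- \frac{1}{3}\right) = \frac{5}{3}$)
$J{\left(-24,-30 \right)} 21 = \frac{5}{3} \cdot 21 = 35$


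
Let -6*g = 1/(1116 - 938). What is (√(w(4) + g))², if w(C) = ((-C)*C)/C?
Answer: -4273/1068 ≈ -4.0009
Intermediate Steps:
g = -1/1068 (g = -1/(6*(1116 - 938)) = -⅙/178 = -⅙*1/178 = -1/1068 ≈ -0.00093633)
w(C) = -C (w(C) = (-C²)/C = -C)
(√(w(4) + g))² = (√(-1*4 - 1/1068))² = (√(-4 - 1/1068))² = (√(-4273/1068))² = (I*√1140891/534)² = -4273/1068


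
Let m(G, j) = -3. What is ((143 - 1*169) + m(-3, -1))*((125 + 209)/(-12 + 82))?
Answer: -4843/35 ≈ -138.37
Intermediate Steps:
((143 - 1*169) + m(-3, -1))*((125 + 209)/(-12 + 82)) = ((143 - 1*169) - 3)*((125 + 209)/(-12 + 82)) = ((143 - 169) - 3)*(334/70) = (-26 - 3)*(334*(1/70)) = -29*167/35 = -4843/35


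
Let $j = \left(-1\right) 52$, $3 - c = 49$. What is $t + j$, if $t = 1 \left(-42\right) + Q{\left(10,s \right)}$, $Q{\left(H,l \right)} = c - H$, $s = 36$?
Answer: $-150$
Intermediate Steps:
$c = -46$ ($c = 3 - 49 = -46$)
$j = -52$
$Q{\left(H,l \right)} = -46 - H$
$t = -98$ ($t = 1 \left(-42\right) - 56 = -42 - 56 = -98$)
$t + j = -98 - 52 = -150$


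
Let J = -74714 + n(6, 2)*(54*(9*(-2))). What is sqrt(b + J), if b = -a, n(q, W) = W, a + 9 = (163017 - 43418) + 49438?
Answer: 7*I*sqrt(5014) ≈ 495.67*I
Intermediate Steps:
a = 169028 (a = -9 + ((163017 - 43418) + 49438) = -9 + (119599 + 49438) = -9 + 169037 = 169028)
J = -76658 (J = -74714 + 2*(54*(9*(-2))) = -74714 + 2*(54*(-18)) = -74714 + 2*(-972) = -74714 - 1944 = -76658)
b = -169028 (b = -1*169028 = -169028)
sqrt(b + J) = sqrt(-169028 - 76658) = sqrt(-245686) = 7*I*sqrt(5014)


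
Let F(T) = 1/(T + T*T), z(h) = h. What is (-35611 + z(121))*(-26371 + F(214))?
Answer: 4306107137241/4601 ≈ 9.3591e+8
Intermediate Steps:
F(T) = 1/(T + T²)
(-35611 + z(121))*(-26371 + F(214)) = (-35611 + 121)*(-26371 + 1/(214*(1 + 214))) = -35490*(-26371 + (1/214)/215) = -35490*(-26371 + (1/214)*(1/215)) = -35490*(-26371 + 1/46010) = -35490*(-1213329709/46010) = 4306107137241/4601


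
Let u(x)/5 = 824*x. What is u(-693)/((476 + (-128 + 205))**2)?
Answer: -407880/43687 ≈ -9.3364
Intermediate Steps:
u(x) = 4120*x (u(x) = 5*(824*x) = 4120*x)
u(-693)/((476 + (-128 + 205))**2) = (4120*(-693))/((476 + (-128 + 205))**2) = -2855160/(476 + 77)**2 = -2855160/(553**2) = -2855160/305809 = -2855160*1/305809 = -407880/43687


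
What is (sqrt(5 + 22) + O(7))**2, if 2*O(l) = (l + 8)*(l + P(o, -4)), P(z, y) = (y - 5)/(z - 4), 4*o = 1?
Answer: 19989/4 + 423*sqrt(3) ≈ 5729.9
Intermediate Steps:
o = 1/4 (o = (1/4)*1 = 1/4 ≈ 0.25000)
P(z, y) = (-5 + y)/(-4 + z)
O(l) = (8 + l)*(12/5 + l)/2 (O(l) = ((l + 8)*(l + (-5 - 4)/(-4 + 1/4)))/2 = ((8 + l)*(l - 9/(-15/4)))/2 = ((8 + l)*(l - 4/15*(-9)))/2 = ((8 + l)*(l + 12/5))/2 = ((8 + l)*(12/5 + l))/2 = (8 + l)*(12/5 + l)/2)
(sqrt(5 + 22) + O(7))**2 = (sqrt(5 + 22) + (48/5 + (1/2)*7**2 + (26/5)*7))**2 = (sqrt(27) + (48/5 + (1/2)*49 + 182/5))**2 = (3*sqrt(3) + (48/5 + 49/2 + 182/5))**2 = (3*sqrt(3) + 141/2)**2 = (141/2 + 3*sqrt(3))**2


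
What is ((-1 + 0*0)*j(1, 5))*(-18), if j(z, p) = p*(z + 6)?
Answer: 630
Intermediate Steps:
j(z, p) = p*(6 + z)
((-1 + 0*0)*j(1, 5))*(-18) = ((-1 + 0*0)*(5*(6 + 1)))*(-18) = ((-1 + 0)*(5*7))*(-18) = -1*35*(-18) = -35*(-18) = 630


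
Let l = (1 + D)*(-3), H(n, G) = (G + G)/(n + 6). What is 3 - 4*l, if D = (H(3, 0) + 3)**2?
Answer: 123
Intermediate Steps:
H(n, G) = 2*G/(6 + n) (H(n, G) = (2*G)/(6 + n) = 2*G/(6 + n))
D = 9 (D = (2*0/(6 + 3) + 3)**2 = (2*0/9 + 3)**2 = (2*0*(1/9) + 3)**2 = (0 + 3)**2 = 3**2 = 9)
l = -30 (l = (1 + 9)*(-3) = 10*(-3) = -30)
3 - 4*l = 3 - 4*(-30) = 3 + 120 = 123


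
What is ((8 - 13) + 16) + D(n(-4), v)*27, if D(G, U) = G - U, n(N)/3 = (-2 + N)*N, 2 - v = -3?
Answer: 1820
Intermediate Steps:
v = 5 (v = 2 - 1*(-3) = 2 + 3 = 5)
n(N) = 3*N*(-2 + N) (n(N) = 3*((-2 + N)*N) = 3*(N*(-2 + N)) = 3*N*(-2 + N))
((8 - 13) + 16) + D(n(-4), v)*27 = ((8 - 13) + 16) + (3*(-4)*(-2 - 4) - 1*5)*27 = (-5 + 16) + (3*(-4)*(-6) - 5)*27 = 11 + (72 - 5)*27 = 11 + 67*27 = 11 + 1809 = 1820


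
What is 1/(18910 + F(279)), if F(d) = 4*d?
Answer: 1/20026 ≈ 4.9935e-5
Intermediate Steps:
1/(18910 + F(279)) = 1/(18910 + 4*279) = 1/(18910 + 1116) = 1/20026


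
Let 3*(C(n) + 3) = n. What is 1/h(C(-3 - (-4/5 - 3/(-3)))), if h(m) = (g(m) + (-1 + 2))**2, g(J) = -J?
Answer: 225/5776 ≈ 0.038954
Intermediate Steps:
C(n) = -3 + n/3
h(m) = (1 - m)**2 (h(m) = (-m + (-1 + 2))**2 = (-m + 1)**2 = (1 - m)**2)
1/h(C(-3 - (-4/5 - 3/(-3)))) = 1/((-1 + (-3 + (-3 - (-4/5 - 3/(-3)))/3))**2) = 1/((-1 + (-3 + (-3 - (-4*1/5 - 3*(-1/3)))/3))**2) = 1/((-1 + (-3 + (-3 - (-4/5 + 1))/3))**2) = 1/((-1 + (-3 + (-3 - 1*1/5)/3))**2) = 1/((-1 + (-3 + (-3 - 1/5)/3))**2) = 1/((-1 + (-3 + (1/3)*(-16/5)))**2) = 1/((-1 + (-3 - 16/15))**2) = 1/((-1 - 61/15)**2) = 1/((-76/15)**2) = 1/(5776/225) = 225/5776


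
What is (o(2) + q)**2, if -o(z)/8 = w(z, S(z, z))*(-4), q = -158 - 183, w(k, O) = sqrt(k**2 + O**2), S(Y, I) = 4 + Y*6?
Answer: 382521 - 43648*sqrt(65) ≈ 30620.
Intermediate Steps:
S(Y, I) = 4 + 6*Y
w(k, O) = sqrt(O**2 + k**2)
q = -341
o(z) = 32*sqrt(z**2 + (4 + 6*z)**2) (o(z) = -8*sqrt((4 + 6*z)**2 + z**2)*(-4) = -8*sqrt(z**2 + (4 + 6*z)**2)*(-4) = -(-32)*sqrt(z**2 + (4 + 6*z)**2) = 32*sqrt(z**2 + (4 + 6*z)**2))
(o(2) + q)**2 = (32*sqrt(16 + 37*2**2 + 48*2) - 341)**2 = (32*sqrt(16 + 37*4 + 96) - 341)**2 = (32*sqrt(16 + 148 + 96) - 341)**2 = (32*sqrt(260) - 341)**2 = (32*(2*sqrt(65)) - 341)**2 = (64*sqrt(65) - 341)**2 = (-341 + 64*sqrt(65))**2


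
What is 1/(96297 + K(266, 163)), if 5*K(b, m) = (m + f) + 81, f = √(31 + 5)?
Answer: 1/96347 ≈ 1.0379e-5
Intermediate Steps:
f = 6 (f = √36 = 6)
K(b, m) = 87/5 + m/5 (K(b, m) = ((m + 6) + 81)/5 = ((6 + m) + 81)/5 = (87 + m)/5 = 87/5 + m/5)
1/(96297 + K(266, 163)) = 1/(96297 + (87/5 + (⅕)*163)) = 1/(96297 + (87/5 + 163/5)) = 1/(96297 + 50) = 1/96347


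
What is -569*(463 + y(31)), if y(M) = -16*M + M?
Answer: 1138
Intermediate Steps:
y(M) = -15*M
-569*(463 + y(31)) = -569*(463 - 15*31) = -569*(463 - 465) = -569*(-2) = 1138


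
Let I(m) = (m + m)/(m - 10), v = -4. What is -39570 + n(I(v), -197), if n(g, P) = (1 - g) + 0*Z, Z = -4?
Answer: -276987/7 ≈ -39570.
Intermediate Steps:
I(m) = 2*m/(-10 + m) (I(m) = (2*m)/(-10 + m) = 2*m/(-10 + m))
n(g, P) = 1 - g (n(g, P) = (1 - g) + 0*(-4) = (1 - g) + 0 = 1 - g)
-39570 + n(I(v), -197) = -39570 + (1 - 2*(-4)/(-10 - 4)) = -39570 + (1 - 2*(-4)/(-14)) = -39570 + (1 - 2*(-4)*(-1)/14) = -39570 + (1 - 1*4/7) = -39570 + (1 - 4/7) = -39570 + 3/7 = -276987/7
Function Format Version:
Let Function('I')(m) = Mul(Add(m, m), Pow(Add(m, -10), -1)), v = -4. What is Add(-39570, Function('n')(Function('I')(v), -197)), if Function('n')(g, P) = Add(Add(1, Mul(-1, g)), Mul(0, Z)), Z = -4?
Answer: Rational(-276987, 7) ≈ -39570.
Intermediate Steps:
Function('I')(m) = Mul(2, m, Pow(Add(-10, m), -1)) (Function('I')(m) = Mul(Mul(2, m), Pow(Add(-10, m), -1)) = Mul(2, m, Pow(Add(-10, m), -1)))
Function('n')(g, P) = Add(1, Mul(-1, g)) (Function('n')(g, P) = Add(Add(1, Mul(-1, g)), Mul(0, -4)) = Add(Add(1, Mul(-1, g)), 0) = Add(1, Mul(-1, g)))
Add(-39570, Function('n')(Function('I')(v), -197)) = Add(-39570, Add(1, Mul(-1, Mul(2, -4, Pow(Add(-10, -4), -1))))) = Add(-39570, Add(1, Mul(-1, Mul(2, -4, Pow(-14, -1))))) = Add(-39570, Add(1, Mul(-1, Mul(2, -4, Rational(-1, 14))))) = Add(-39570, Add(1, Mul(-1, Rational(4, 7)))) = Add(-39570, Add(1, Rational(-4, 7))) = Add(-39570, Rational(3, 7)) = Rational(-276987, 7)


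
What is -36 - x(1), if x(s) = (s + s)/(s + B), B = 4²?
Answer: -614/17 ≈ -36.118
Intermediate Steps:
B = 16
x(s) = 2*s/(16 + s) (x(s) = (s + s)/(s + 16) = (2*s)/(16 + s) = 2*s/(16 + s))
-36 - x(1) = -36 - 2/(16 + 1) = -36 - 2/17 = -614/17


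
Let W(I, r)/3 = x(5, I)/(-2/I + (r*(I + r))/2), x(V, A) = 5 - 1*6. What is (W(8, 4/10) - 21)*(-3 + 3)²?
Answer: 0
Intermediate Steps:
x(V, A) = -1 (x(V, A) = 5 - 6 = -1)
W(I, r) = -3/(-2/I + r*(I + r)/2) (W(I, r) = 3*(-1/(-2/I + (r*(I + r))/2)) = 3*(-1/(-2/I + (r*(I + r))*(½))) = 3*(-1/(-2/I + r*(I + r)/2)) = -3/(-2/I + r*(I + r)/2))
(W(8, 4/10) - 21)*(-3 + 3)² = (-6*8/(-4 + 8*(4/10)² + (4/10)*8²) - 21)*(-3 + 3)² = (-6*8/(-4 + 8*(4*(⅒))² + (4*(⅒))*64) - 21)*0² = (-6*8/(-4 + 8*(⅖)² + (⅖)*64) - 21)*0 = (-6*8/(-4 + 8*(4/25) + 128/5) - 21)*0 = (-6*8/(-4 + 32/25 + 128/5) - 21)*0 = (-6*8/572/25 - 21)*0 = (-6*8*25/572 - 21)*0 = (-300/143 - 21)*0 = -3303/143*0 = 0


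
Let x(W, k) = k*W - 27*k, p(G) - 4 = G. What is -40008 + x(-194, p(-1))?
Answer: -40671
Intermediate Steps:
p(G) = 4 + G
x(W, k) = -27*k + W*k (x(W, k) = W*k - 27*k = -27*k + W*k)
-40008 + x(-194, p(-1)) = -40008 + (4 - 1)*(-27 - 194) = -40008 + 3*(-221) = -40008 - 663 = -40671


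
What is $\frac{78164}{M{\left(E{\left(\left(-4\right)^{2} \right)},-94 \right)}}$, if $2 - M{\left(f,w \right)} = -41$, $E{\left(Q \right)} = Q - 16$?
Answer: $\frac{78164}{43} \approx 1817.8$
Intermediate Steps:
$E{\left(Q \right)} = -16 + Q$
$M{\left(f,w \right)} = 43$ ($M{\left(f,w \right)} = 2 - -41 = 2 + 41 = 43$)
$\frac{78164}{M{\left(E{\left(\left(-4\right)^{2} \right)},-94 \right)}} = \frac{78164}{43}$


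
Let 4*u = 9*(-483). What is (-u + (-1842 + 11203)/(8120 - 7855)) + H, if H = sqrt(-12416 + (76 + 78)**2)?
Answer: 1189399/1060 + 10*sqrt(113) ≈ 1228.4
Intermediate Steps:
H = 10*sqrt(113) (H = sqrt(-12416 + 154**2) = sqrt(-12416 + 23716) = sqrt(11300) = 10*sqrt(113) ≈ 106.30)
u = -4347/4 (u = (9*(-483))/4 = (1/4)*(-4347) = -4347/4 ≈ -1086.8)
(-u + (-1842 + 11203)/(8120 - 7855)) + H = (-1*(-4347/4) + (-1842 + 11203)/(8120 - 7855)) + 10*sqrt(113) = (4347/4 + 9361/265) + 10*sqrt(113) = 1189399/1060 + 10*sqrt(113)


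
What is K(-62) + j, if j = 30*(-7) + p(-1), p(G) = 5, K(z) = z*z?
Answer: 3639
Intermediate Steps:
K(z) = z²
j = -205 (j = 30*(-7) + 5 = -210 + 5 = -205)
K(-62) + j = (-62)² - 205 = 3844 - 205 = 3639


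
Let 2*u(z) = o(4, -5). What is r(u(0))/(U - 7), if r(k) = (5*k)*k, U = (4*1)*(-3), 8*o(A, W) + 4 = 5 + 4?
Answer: -125/4864 ≈ -0.025699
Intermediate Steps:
o(A, W) = 5/8 (o(A, W) = -½ + (5 + 4)/8 = -½ + (⅛)*9 = -½ + 9/8 = 5/8)
u(z) = 5/16 (u(z) = (½)*(5/8) = 5/16)
U = -12 (U = 4*(-3) = -12)
r(k) = 5*k²
r(u(0))/(U - 7) = (5*(5/16)²)/(-12 - 7) = (5*(25/256))/(-19) = -1/19*125/256 = -125/4864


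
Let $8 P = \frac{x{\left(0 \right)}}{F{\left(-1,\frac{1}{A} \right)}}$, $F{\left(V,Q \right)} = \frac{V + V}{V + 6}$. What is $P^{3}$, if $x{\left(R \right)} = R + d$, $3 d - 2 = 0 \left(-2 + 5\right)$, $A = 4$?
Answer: $- \frac{125}{13824} \approx -0.0090422$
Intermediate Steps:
$d = \frac{2}{3}$ ($d = \frac{2}{3} + \frac{0 \left(-2 + 5\right)}{3} = \frac{2}{3} + \frac{0 \cdot 3}{3} = \frac{2}{3} + \frac{1}{3} \cdot 0 = \frac{2}{3} + 0 = \frac{2}{3} \approx 0.66667$)
$F{\left(V,Q \right)} = \frac{2 V}{6 + V}$
$x{\left(R \right)} = \frac{2}{3} + R$ ($x{\left(R \right)} = R + \frac{2}{3} = \frac{2}{3} + R$)
$P = - \frac{5}{24}$ ($P = \frac{\left(\frac{2}{3} + 0\right) \frac{1}{2 \left(-1\right) \frac{1}{6 - 1}}}{8} = \frac{\frac{2}{3} \frac{1}{2 \left(-1\right) \frac{1}{5}}}{8} = \frac{\frac{2}{3} \frac{1}{- \frac{2}{5}}}{8} = \frac{\frac{2}{3} \left(- \frac{5}{2}\right)}{8} = \frac{1}{8} \left(- \frac{5}{3}\right) = - \frac{5}{24} \approx -0.20833$)
$P^{3} = \left(- \frac{5}{24}\right)^{3} = - \frac{125}{13824}$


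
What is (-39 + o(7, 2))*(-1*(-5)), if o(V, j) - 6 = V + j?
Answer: -120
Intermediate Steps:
o(V, j) = 6 + V + j (o(V, j) = 6 + (V + j) = 6 + V + j)
(-39 + o(7, 2))*(-1*(-5)) = (-39 + (6 + 7 + 2))*(-1*(-5)) = (-39 + 15)*5 = -24*5 = -120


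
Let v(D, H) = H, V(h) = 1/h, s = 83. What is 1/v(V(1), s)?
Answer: 1/83 ≈ 0.012048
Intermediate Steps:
1/v(V(1), s) = 1/83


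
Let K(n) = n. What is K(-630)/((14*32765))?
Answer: -9/6553 ≈ -0.0013734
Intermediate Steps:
K(-630)/((14*32765)) = -630/(14*32765) = -630/458710 = -630*1/458710 = -9/6553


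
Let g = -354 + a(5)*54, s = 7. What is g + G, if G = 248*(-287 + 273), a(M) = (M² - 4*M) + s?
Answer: -3178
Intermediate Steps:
a(M) = 7 + M² - 4*M (a(M) = (M² - 4*M) + 7 = 7 + M² - 4*M)
g = 294 (g = -354 + (7 + 5² - 4*5)*54 = -354 + (7 + 25 - 20)*54 = -354 + 12*54 = -354 + 648 = 294)
G = -3472 (G = 248*(-14) = -3472)
g + G = 294 - 3472 = -3178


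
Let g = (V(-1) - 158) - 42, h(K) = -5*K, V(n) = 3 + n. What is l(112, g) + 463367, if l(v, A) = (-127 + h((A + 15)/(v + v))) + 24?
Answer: 103772051/224 ≈ 4.6327e+5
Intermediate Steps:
g = -198 (g = ((3 - 1) - 158) - 42 = (2 - 158) - 42 = -156 - 42 = -198)
l(v, A) = -103 - 5*(15 + A)/(2*v) (l(v, A) = (-127 - 5*(A + 15)/(v + v)) + 24 = (-127 - 5*(15 + A)/(2*v)) + 24 = -103 - 5*(15 + A)/(2*v))
l(112, g) + 463367 = (½)*(-75 - 206*112 - 5*(-198))/112 + 463367 = (½)*(1/112)*(-75 - 23072 + 990) + 463367 = (½)*(1/112)*(-22157) + 463367 = -22157/224 + 463367 = 103772051/224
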